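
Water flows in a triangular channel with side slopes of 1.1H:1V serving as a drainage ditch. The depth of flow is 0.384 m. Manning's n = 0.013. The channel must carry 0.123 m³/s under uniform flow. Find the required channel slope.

S = 0.00131

For a triangular section with side slope z = 1.1: A = zy² = 1.1×0.384² = 0.1622 m²; P = 2y√(1+z²) = 2×0.384×1.487 = 1.142 m.
Hydraulic radius R = A/P = 0.1622/1.142 = 0.1421 m.
From Manning's equation, S = [nQ / (1 A R^(2/3))]² = [0.013 × 0.123 / (1 × 0.1622 × 0.1421^(2/3))]² = 0.00131.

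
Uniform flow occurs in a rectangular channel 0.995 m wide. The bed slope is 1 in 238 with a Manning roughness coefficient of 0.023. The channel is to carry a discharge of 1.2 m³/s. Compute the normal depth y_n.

Manning's equation rearranged: A R^(2/3) = nQ / (1·√S) = 0.023 × 1.2 / (√0.004202) = 0.4258.
Try y = 0.698 m: A R^(2/3) = 0.3046 — too small.
Try y = 0.99 m: A R^(2/3) = 0.4715 — too large.
Try y = 0.911 m: A R^(2/3) = 0.4256 — ≈ 0.4258.

y_n = 0.911 m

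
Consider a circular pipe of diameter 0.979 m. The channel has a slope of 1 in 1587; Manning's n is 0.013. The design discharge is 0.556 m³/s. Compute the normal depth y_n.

y_n = 0.783 m

Manning's equation rearranged: A R^(2/3) = nQ / (1·√S) = 0.013 × 0.556 / (√0.0006301) = 0.2879.
Trying y = 0.91 m: A R^(2/3) = 0.3167 — too large.
Trying y = 0.594 m: A R^(2/3) = 0.2013 — too small.
Trying y = 0.783 m: A R^(2/3) = 0.2878 — close enough.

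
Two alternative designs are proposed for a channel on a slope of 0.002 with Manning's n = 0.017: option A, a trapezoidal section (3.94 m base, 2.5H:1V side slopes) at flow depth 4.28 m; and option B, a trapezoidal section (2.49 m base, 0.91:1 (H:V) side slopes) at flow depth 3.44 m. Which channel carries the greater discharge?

Channel A: With bottom width b = 3.94 m and side slope z = 2.5: A = (b + zy)y = (3.94 + 2.5×4.28)×4.28 = 62.66 m²; P = b + 2y√(1+z²) = 3.94 + 2×4.28×2.693 = 26.99 m. Hydraulic radius R = A/P = 62.66/26.99 = 2.322 m. Q_A = (1/0.017)·62.66·2.322^(2/3)·√0.002 = 289 m³/s.
Channel B: With bottom width b = 2.49 m and side slope z = 0.91: A = (b + zy)y = (2.49 + 0.91×3.44)×3.44 = 19.33 m²; P = b + 2y√(1+z²) = 2.49 + 2×3.44×1.352 = 11.79 m. Hydraulic radius R = A/P = 19.33/11.79 = 1.64 m. Q_B = (1/0.017)·19.33·1.64^(2/3)·√0.002 = 70.72 m³/s.
Q_A = 289 m³/s vs Q_B = 70.72 m³/s, so channel A carries more.

channel A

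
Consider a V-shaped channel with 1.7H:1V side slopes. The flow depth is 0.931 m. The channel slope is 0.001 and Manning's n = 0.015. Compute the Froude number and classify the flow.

subcritical

For a triangular section with side slope z = 1.7: A = zy² = 1.7×0.931² = 1.473 m²; P = 2y√(1+z²) = 2×0.931×1.972 = 3.672 m.
Hydraulic radius R = A/P = 1.473/3.672 = 0.4012 m.
V = (1/n) R^(2/3) √S = (1/0.015) × 0.4012^(2/3) × √0.001 = 1.147 m/s. Hydraulic depth D_h = A/T = 1.473/3.165 = 0.4655 m.
Froude number Fr = V/√(g·D_h) = 1.147/√(9.81×0.4655) = 0.537, which is less than 1, so the flow is subcritical.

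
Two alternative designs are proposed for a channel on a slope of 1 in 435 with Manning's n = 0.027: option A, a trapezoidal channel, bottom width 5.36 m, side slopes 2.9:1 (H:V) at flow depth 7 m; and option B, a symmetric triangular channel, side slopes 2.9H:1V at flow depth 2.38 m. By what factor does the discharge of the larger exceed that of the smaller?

24.3

Channel A: With bottom width b = 5.36 m and side slope z = 2.9: A = (b + zy)y = (5.36 + 2.9×7)×7 = 179.6 m²; P = b + 2y√(1+z²) = 5.36 + 2×7×3.068 = 48.31 m. Hydraulic radius R = A/P = 179.6/48.31 = 3.718 m. Q_A = (1/0.027)·179.6·3.718^(2/3)·√0.002299 = 765.6 m³/s.
Channel B: For a triangular section with side slope z = 2.9: A = zy² = 2.9×2.38² = 16.43 m²; P = 2y√(1+z²) = 2×2.38×3.068 = 14.6 m. Hydraulic radius R = A/P = 16.43/14.6 = 1.125 m. Q_B = (1/0.027)·16.43·1.125^(2/3)·√0.002299 = 31.55 m³/s.
The larger discharge is 765.6 m³/s and the smaller is 31.55 m³/s; the ratio is 24.3.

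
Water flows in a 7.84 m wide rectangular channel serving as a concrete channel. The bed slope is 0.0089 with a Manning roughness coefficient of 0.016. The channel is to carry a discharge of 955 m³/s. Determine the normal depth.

y_n = 10.3 m

Manning's equation rearranged: A R^(2/3) = nQ / (1·√S) = 0.016 × 955 / (√0.0089) = 162.
Try y = 8.85 m: A R^(2/3) = 135.1 — low.
Try y = 13 m: A R^(2/3) = 212.6 — high.
Try y = 10.3 m: A R^(2/3) = 161.9 — ≈ 162.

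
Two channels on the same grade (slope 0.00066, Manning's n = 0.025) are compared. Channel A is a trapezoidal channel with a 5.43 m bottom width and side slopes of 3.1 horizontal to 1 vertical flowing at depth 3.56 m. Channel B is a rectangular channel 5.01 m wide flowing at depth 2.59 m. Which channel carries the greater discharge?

channel A

Channel A: With bottom width b = 5.43 m and side slope z = 3.1: A = (b + zy)y = (5.43 + 3.1×3.56)×3.56 = 58.62 m²; P = b + 2y√(1+z²) = 5.43 + 2×3.56×3.257 = 28.62 m. Hydraulic radius R = A/P = 58.62/28.62 = 2.048 m. Q_A = (1/0.025)·58.62·2.048^(2/3)·√0.00066 = 97.15 m³/s.
Channel B: Flow area A = b·y = 5.01 × 2.59 = 12.98 m². Wetted perimeter P = b + 2y = 5.01 + 2×2.59 = 10.19 m. Hydraulic radius R = A/P = 12.98/10.19 = 1.273 m. Q_B = (1/0.025)·12.98·1.273^(2/3)·√0.00066 = 15.67 m³/s.
Q_A = 97.15 m³/s vs Q_B = 15.67 m³/s, so channel A carries more.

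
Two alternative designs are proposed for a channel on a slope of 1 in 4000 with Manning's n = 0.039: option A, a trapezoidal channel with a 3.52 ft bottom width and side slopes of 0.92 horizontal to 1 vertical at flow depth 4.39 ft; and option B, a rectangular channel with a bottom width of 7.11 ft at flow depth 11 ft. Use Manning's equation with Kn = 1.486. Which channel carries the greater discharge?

Channel A: With bottom width b = 3.52 ft and side slope z = 0.92: A = (b + zy)y = (3.52 + 0.92×4.39)×4.39 = 33.18 ft²; P = b + 2y√(1+z²) = 3.52 + 2×4.39×1.359 = 15.45 ft. Hydraulic radius R = A/P = 33.18/15.45 = 2.148 ft. Q_A = (1.486/0.039)·33.18·2.148^(2/3)·√0.00025 = 33.28 ft³/s.
Channel B: Flow area A = b·y = 7.11 × 11 = 78.21 ft². Wetted perimeter P = b + 2y = 7.11 + 2×11 = 29.11 ft. Hydraulic radius R = A/P = 78.21/29.11 = 2.687 ft. Q_B = (1.486/0.039)·78.21·2.687^(2/3)·√0.00025 = 91.06 ft³/s.
Q_A = 33.28 ft³/s vs Q_B = 91.06 ft³/s, so channel B carries more.

channel B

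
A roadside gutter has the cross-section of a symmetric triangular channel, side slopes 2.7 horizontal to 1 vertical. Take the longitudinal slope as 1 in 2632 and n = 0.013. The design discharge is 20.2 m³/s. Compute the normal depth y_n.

y_n = 2.21 m

Manning's equation rearranged: A R^(2/3) = nQ / (1·√S) = 0.013 × 20.2 / (√0.0003799) = 13.47.
Trying y = 2.75 m: A R^(2/3) = 24.19 — high.
Trying y = 1.57 m: A R^(2/3) = 5.426 — low.
Trying y = 2.21 m: A R^(2/3) = 13.5 — close enough.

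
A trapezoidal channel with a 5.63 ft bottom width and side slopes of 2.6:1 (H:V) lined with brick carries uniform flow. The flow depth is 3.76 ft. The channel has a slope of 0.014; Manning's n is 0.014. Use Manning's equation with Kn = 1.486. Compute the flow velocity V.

With bottom width b = 5.63 ft and side slope z = 2.6: A = (b + zy)y = (5.63 + 2.6×3.76)×3.76 = 57.93 ft²; P = b + 2y√(1+z²) = 5.63 + 2×3.76×2.786 = 26.58 ft.
Hydraulic radius R = A/P = 57.93/26.58 = 2.179 ft.
From Manning's equation, V = (1.486/n) R^(2/3) S^(1/2) = (1.486/0.014) × 2.179^(2/3) × 0.014^(1/2) = 21.1 ft/s.

V = 21.1 ft/s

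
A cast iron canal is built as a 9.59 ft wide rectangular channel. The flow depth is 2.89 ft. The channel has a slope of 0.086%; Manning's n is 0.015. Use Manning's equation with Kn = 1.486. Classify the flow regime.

Flow area A = b·y = 9.59 × 2.89 = 27.72 ft². Wetted perimeter P = b + 2y = 9.59 + 2×2.89 = 15.37 ft.
Hydraulic radius R = A/P = 27.72/15.37 = 1.803 ft.
V = (1.486/n) R^(2/3) √S = (1.486/0.015) × 1.803^(2/3) × √0.00086 = 4.304 ft/s. Hydraulic depth D_h = A/T = 27.72/9.59 = 2.89 ft.
Froude number Fr = V/√(g·D_h) = 4.304/√(32.2×2.89) = 0.446, which is less than 1, so the flow is subcritical.

subcritical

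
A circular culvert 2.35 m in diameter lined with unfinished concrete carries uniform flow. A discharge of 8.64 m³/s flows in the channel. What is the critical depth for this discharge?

At critical depth, Q² T / (g A³) = 1, i.e. A³/T = Q²/g = 8.64²/9.81 = 7.61.
Trying y = 1.52 m: A³/T = 11.63 — too large.
Trying y = 1.12 m: A³/T = 3.614 — too small.
Trying y = 1.36 m: A³/T = 7.588 — ≈ 7.61.

y_c = 1.36 m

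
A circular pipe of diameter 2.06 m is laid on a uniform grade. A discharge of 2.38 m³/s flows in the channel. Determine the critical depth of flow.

At critical depth, Q² T / (g A³) = 1, i.e. A³/T = Q²/g = 2.38²/9.81 = 0.5774.
At y = 0.871 m: A³/T = 1.183 — over.
At y = 0.65 m: A³/T = 0.383 — short.
At y = 0.723 m: A³/T = 0.5779 — close enough.

y_c = 0.723 m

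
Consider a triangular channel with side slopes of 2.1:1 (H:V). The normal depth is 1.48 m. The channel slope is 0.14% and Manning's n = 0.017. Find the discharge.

For a triangular section with side slope z = 2.1: A = zy² = 2.1×1.48² = 4.6 m²; P = 2y√(1+z²) = 2×1.48×2.326 = 6.885 m.
Hydraulic radius R = A/P = 4.6/6.885 = 0.6681 m.
Manning's equation: Q = (1/n) A R^(2/3) S^(1/2) = (1/0.017) × 4.6 × 0.6681^(2/3) × 0.0014^(1/2) = 7.74 m³/s.

Q = 7.74 m³/s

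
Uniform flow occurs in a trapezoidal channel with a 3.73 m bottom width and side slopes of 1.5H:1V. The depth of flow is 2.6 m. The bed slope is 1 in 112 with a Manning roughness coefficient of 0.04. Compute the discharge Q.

With bottom width b = 3.73 m and side slope z = 1.5: A = (b + zy)y = (3.73 + 1.5×2.6)×2.6 = 19.84 m²; P = b + 2y√(1+z²) = 3.73 + 2×2.6×1.803 = 13.1 m.
Hydraulic radius R = A/P = 19.84/13.1 = 1.514 m.
Manning's equation: Q = (1/n) A R^(2/3) S^(1/2) = (1/0.04) × 19.84 × 1.514^(2/3) × 0.008929^(1/2) = 61.8 m³/s.

Q = 61.8 m³/s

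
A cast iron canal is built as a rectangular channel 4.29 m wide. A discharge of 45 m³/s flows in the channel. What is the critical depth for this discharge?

y_c = 2.24 m

For a rectangular channel, critical depth y_c = (q²/g)^(1/3) where q = Q/b = 45/4.29 = 10.49 m²/s.
So y_c = (10.49²/9.81)^(1/3) = 2.24 m.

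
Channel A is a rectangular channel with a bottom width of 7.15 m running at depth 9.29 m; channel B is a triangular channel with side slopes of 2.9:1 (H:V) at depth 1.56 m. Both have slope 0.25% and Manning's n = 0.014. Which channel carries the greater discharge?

channel A

Channel A: Flow area A = b·y = 7.15 × 9.29 = 66.42 m². Wetted perimeter P = b + 2y = 7.15 + 2×9.29 = 25.73 m. Hydraulic radius R = A/P = 66.42/25.73 = 2.582 m. Q_A = (1/0.014)·66.42·2.582^(2/3)·√0.0025 = 446.4 m³/s.
Channel B: For a triangular section with side slope z = 2.9: A = zy² = 2.9×1.56² = 7.057 m²; P = 2y√(1+z²) = 2×1.56×3.068 = 9.571 m. Hydraulic radius R = A/P = 7.057/9.571 = 0.7374 m. Q_B = (1/0.014)·7.057·0.7374^(2/3)·√0.0025 = 20.57 m³/s.
Q_A = 446.4 m³/s vs Q_B = 20.57 m³/s, so channel A carries more.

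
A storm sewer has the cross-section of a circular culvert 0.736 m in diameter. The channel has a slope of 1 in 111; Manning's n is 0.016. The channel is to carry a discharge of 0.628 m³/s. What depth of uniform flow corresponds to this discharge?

y_n = 0.484 m

Manning's equation rearranged: A R^(2/3) = nQ / (1·√S) = 0.016 × 0.628 / (√0.009009) = 0.1059.
Try y = 0.565 m: A R^(2/3) = 0.1289 — high.
Try y = 0.407 m: A R^(2/3) = 0.08132 — low.
Try y = 0.484 m: A R^(2/3) = 0.1058 — ≈ 0.1059.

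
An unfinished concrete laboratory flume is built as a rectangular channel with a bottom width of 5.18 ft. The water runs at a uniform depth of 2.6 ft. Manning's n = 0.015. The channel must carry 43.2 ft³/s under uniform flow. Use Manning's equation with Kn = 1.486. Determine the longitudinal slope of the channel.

Flow area A = b·y = 5.18 × 2.6 = 13.47 ft². Wetted perimeter P = b + 2y = 5.18 + 2×2.6 = 10.38 ft.
Hydraulic radius R = A/P = 13.47/10.38 = 1.297 ft.
From Manning's equation, S = [nQ / (1.486 A R^(2/3))]² = [0.015 × 43.2 / (1.486 × 13.47 × 1.297^(2/3))]² = 0.000741.

S = 0.000741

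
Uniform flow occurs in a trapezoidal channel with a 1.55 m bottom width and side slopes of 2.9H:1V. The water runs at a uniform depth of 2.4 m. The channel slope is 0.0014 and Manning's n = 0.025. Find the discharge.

With bottom width b = 1.55 m and side slope z = 2.9: A = (b + zy)y = (1.55 + 2.9×2.4)×2.4 = 20.42 m²; P = b + 2y√(1+z²) = 1.55 + 2×2.4×3.068 = 16.27 m.
Hydraulic radius R = A/P = 20.42/16.27 = 1.255 m.
Manning's equation: Q = (1/n) A R^(2/3) S^(1/2) = (1/0.025) × 20.42 × 1.255^(2/3) × 0.0014^(1/2) = 35.6 m³/s.

Q = 35.6 m³/s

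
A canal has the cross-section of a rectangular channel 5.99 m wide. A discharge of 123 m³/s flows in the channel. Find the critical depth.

For a rectangular channel, critical depth y_c = (q²/g)^(1/3) where q = Q/b = 123/5.99 = 20.53 m²/s.
So y_c = (20.53²/9.81)^(1/3) = 3.5 m.

y_c = 3.5 m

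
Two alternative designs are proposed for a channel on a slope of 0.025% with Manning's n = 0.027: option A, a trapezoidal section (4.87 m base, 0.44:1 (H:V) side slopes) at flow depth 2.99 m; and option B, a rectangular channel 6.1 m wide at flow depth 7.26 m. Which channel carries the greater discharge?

channel B

Channel A: With bottom width b = 4.87 m and side slope z = 0.44: A = (b + zy)y = (4.87 + 0.44×2.99)×2.99 = 18.49 m²; P = b + 2y√(1+z²) = 4.87 + 2×2.99×1.093 = 11.4 m. Hydraulic radius R = A/P = 18.49/11.4 = 1.622 m. Q_A = (1/0.027)·18.49·1.622^(2/3)·√0.00025 = 14.95 m³/s.
Channel B: Flow area A = b·y = 6.1 × 7.26 = 44.29 m². Wetted perimeter P = b + 2y = 6.1 + 2×7.26 = 20.62 m. Hydraulic radius R = A/P = 44.29/20.62 = 2.148 m. Q_B = (1/0.027)·44.29·2.148^(2/3)·√0.00025 = 43.17 m³/s.
Q_A = 14.95 m³/s vs Q_B = 43.17 m³/s, so channel B carries more.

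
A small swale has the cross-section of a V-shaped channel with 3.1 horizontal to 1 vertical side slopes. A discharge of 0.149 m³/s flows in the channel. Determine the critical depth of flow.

At critical depth, Q² T / (g A³) = 1, i.e. A³/T = Q²/g = 0.149²/9.81 = 0.002263.
Try y = 0.268 m: A³/T = 0.006643 — high.
Try y = 0.216 m: A³/T = 0.002259 — close enough.

y_c = 0.216 m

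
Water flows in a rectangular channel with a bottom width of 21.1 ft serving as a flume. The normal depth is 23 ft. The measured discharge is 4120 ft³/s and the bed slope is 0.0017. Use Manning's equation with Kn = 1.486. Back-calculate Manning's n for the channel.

n = 0.027

Flow area A = b·y = 21.1 × 23 = 485.3 ft². Wetted perimeter P = b + 2y = 21.1 + 2×23 = 67.1 ft.
Hydraulic radius R = A/P = 485.3/67.1 = 7.232 ft.
Rearranging Manning's equation: n = (1.486/Q) A R^(2/3) S^(1/2) = (1.486/4120) × 485.3 × 7.232^(2/3) × √0.0017 = 0.027.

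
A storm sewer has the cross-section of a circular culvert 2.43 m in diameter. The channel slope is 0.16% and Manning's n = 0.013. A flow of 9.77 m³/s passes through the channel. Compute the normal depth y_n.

y_n = 1.9 m

Manning's equation rearranged: A R^(2/3) = nQ / (1·√S) = 0.013 × 9.77 / (√0.0016) = 3.175.
Trying y = 1.5 m: A R^(2/3) = 2.333 — low.
Trying y = 2.26 m: A R^(2/3) = 3.577 — high.
Trying y = 1.9 m: A R^(2/3) = 3.177 — ≈ 3.175.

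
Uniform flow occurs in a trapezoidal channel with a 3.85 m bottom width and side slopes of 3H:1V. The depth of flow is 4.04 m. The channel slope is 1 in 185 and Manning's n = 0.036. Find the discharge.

Q = 223 m³/s

With bottom width b = 3.85 m and side slope z = 3: A = (b + zy)y = (3.85 + 3×4.04)×4.04 = 64.52 m²; P = b + 2y√(1+z²) = 3.85 + 2×4.04×3.162 = 29.4 m.
Hydraulic radius R = A/P = 64.52/29.4 = 2.194 m.
Manning's equation: Q = (1/n) A R^(2/3) S^(1/2) = (1/0.036) × 64.52 × 2.194^(2/3) × 0.005405^(1/2) = 223 m³/s.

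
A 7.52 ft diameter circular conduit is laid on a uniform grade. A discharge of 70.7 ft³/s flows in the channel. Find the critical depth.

At critical depth, Q² T / (g A³) = 1, i.e. A³/T = Q²/g = 70.7²/32.2 = 155.2.
Try y = 1.54 ft: A³/T = 46.11 — too small.
Try y = 2.46 ft: A³/T = 285.5 — too large.
Try y = 2.1 ft: A³/T = 154.6 — ≈ 155.2.

y_c = 2.1 ft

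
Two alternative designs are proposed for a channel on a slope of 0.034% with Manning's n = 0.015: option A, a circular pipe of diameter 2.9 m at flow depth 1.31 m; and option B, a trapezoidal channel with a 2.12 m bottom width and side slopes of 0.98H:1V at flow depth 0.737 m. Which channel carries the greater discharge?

channel A

Channel A: For a circular section of diameter D = 2.9 m at depth y = 1.31 m, the central angle is θ = 2 arccos(1 − 2y/D) = 2.948 rad. Then A = (D²/8)(θ − sin θ) = 2.897 m² and P = Dθ/2 = 4.275 m. Hydraulic radius R = A/P = 2.897/4.275 = 0.6777 m. Q_A = (1/0.015)·2.897·0.6777^(2/3)·√0.00034 = 2.748 m³/s.
Channel B: With bottom width b = 2.12 m and side slope z = 0.98: A = (b + zy)y = (2.12 + 0.98×0.737)×0.737 = 2.095 m²; P = b + 2y√(1+z²) = 2.12 + 2×0.737×1.4 = 4.184 m. Hydraulic radius R = A/P = 2.095/4.184 = 0.5007 m. Q_B = (1/0.015)·2.095·0.5007^(2/3)·√0.00034 = 1.624 m³/s.
Q_A = 2.748 m³/s vs Q_B = 1.624 m³/s, so channel A carries more.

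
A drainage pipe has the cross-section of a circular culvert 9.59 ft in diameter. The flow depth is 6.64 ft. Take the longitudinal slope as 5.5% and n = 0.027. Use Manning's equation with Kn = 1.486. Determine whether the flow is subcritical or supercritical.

supercritical

For a circular section of diameter D = 9.59 ft at depth y = 6.64 ft, the central angle is θ = 2 arccos(1 − 2y/D) = 3.932 rad. Then A = (D²/8)(θ − sin θ) = 53.36 ft² and P = Dθ/2 = 18.85 ft.
Hydraulic radius R = A/P = 53.36/18.85 = 2.831 ft.
V = (1.486/n) R^(2/3) √S = (1.486/0.027) × 2.831^(2/3) × √0.055 = 25.83 ft/s. Hydraulic depth D_h = A/T = 53.36/8.852 = 6.029 ft.
Froude number Fr = V/√(g·D_h) = 25.83/√(32.2×6.029) = 1.85, which is greater than 1, so the flow is supercritical.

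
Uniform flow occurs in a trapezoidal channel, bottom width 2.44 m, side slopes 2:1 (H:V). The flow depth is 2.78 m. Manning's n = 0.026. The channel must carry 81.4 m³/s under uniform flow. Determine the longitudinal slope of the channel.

With bottom width b = 2.44 m and side slope z = 2: A = (b + zy)y = (2.44 + 2×2.78)×2.78 = 22.24 m²; P = b + 2y√(1+z²) = 2.44 + 2×2.78×2.236 = 14.87 m.
Hydraulic radius R = A/P = 22.24/14.87 = 1.495 m.
From Manning's equation, S = [nQ / (1 A R^(2/3))]² = [0.026 × 81.4 / (1 × 22.24 × 1.495^(2/3))]² = 0.0053.

S = 0.0053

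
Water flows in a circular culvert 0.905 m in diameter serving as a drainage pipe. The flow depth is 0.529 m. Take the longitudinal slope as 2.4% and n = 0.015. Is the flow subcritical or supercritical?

For a circular section of diameter D = 0.905 m at depth y = 0.529 m, the central angle is θ = 2 arccos(1 − 2y/D) = 3.481 rad. Then A = (D²/8)(θ − sin θ) = 0.3905 m² and P = Dθ/2 = 1.575 m.
Hydraulic radius R = A/P = 0.3905/1.575 = 0.2479 m.
V = (1/n) R^(2/3) √S = (1/0.015) × 0.2479^(2/3) × √0.024 = 4.076 m/s. Hydraulic depth D_h = A/T = 0.3905/0.892 = 0.4378 m.
Froude number Fr = V/√(g·D_h) = 4.076/√(9.81×0.4378) = 1.97, which is greater than 1, so the flow is supercritical.

supercritical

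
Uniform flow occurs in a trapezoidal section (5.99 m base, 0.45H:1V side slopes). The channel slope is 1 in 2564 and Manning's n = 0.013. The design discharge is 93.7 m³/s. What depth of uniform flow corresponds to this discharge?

Manning's equation rearranged: A R^(2/3) = nQ / (1·√S) = 0.013 × 93.7 / (√0.00039) = 61.68.
Try y = 3.06 m: A R^(2/3) = 33.05 — low.
Try y = 5.15 m: A R^(2/3) = 78.29 — high.
Try y = 4.47 m: A R^(2/3) = 61.68 — ≈ 61.68.

y_n = 4.47 m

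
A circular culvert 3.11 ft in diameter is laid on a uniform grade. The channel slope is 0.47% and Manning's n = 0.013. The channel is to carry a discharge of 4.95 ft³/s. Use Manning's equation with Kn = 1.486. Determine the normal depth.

Manning's equation rearranged: A R^(2/3) = nQ / (1.486·√S) = 0.013 × 4.95 / (1.486 × √0.0047) = 0.6317.
At y = 0.532 ft: A R^(2/3) = 0.4091 — short.
At y = 0.784 ft: A R^(2/3) = 0.8945 — over.
At y = 0.659 ft: A R^(2/3) = 0.6321 — matches.

y_n = 0.659 ft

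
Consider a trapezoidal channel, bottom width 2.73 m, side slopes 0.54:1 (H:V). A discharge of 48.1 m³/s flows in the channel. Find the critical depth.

y_c = 2.64 m

At critical depth, Q² T / (g A³) = 1, i.e. A³/T = Q²/g = 48.1²/9.81 = 235.8.
Trying y = 3.2 m: A³/T = 469.3 — high.
Trying y = 2.64 m: A³/T = 236.6 — ≈ 235.8.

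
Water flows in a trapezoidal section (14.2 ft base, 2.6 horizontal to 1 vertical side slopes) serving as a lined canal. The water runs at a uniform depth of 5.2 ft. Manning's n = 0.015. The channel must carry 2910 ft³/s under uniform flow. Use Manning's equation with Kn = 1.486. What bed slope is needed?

S = 0.00832

With bottom width b = 14.2 ft and side slope z = 2.6: A = (b + zy)y = (14.2 + 2.6×5.2)×5.2 = 144.1 ft²; P = b + 2y√(1+z²) = 14.2 + 2×5.2×2.786 = 43.17 ft.
Hydraulic radius R = A/P = 144.1/43.17 = 3.339 ft.
From Manning's equation, S = [nQ / (1.486 A R^(2/3))]² = [0.015 × 2910 / (1.486 × 144.1 × 3.339^(2/3))]² = 0.00832.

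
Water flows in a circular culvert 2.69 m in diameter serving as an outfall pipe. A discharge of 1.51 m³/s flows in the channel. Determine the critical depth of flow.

At critical depth, Q² T / (g A³) = 1, i.e. A³/T = Q²/g = 1.51²/9.81 = 0.2324.
Trying y = 0.599 m: A³/T = 0.3748 — high.
Trying y = 0.53 m: A³/T = 0.2322 — matches.

y_c = 0.53 m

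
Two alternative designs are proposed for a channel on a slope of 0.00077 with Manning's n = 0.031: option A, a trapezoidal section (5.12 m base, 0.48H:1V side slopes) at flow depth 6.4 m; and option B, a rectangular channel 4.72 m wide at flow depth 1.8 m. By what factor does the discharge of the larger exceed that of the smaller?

Channel A: With bottom width b = 5.12 m and side slope z = 0.48: A = (b + zy)y = (5.12 + 0.48×6.4)×6.4 = 52.43 m²; P = b + 2y√(1+z²) = 5.12 + 2×6.4×1.109 = 19.32 m. Hydraulic radius R = A/P = 52.43/19.32 = 2.714 m. Q_A = (1/0.031)·52.43·2.714^(2/3)·√0.00077 = 91.31 m³/s.
Channel B: Flow area A = b·y = 4.72 × 1.8 = 8.496 m². Wetted perimeter P = b + 2y = 4.72 + 2×1.8 = 8.32 m. Hydraulic radius R = A/P = 8.496/8.32 = 1.021 m. Q_B = (1/0.031)·8.496·1.021^(2/3)·√0.00077 = 7.712 m³/s.
The larger discharge is 91.31 m³/s and the smaller is 7.712 m³/s; the ratio is 11.8.

11.8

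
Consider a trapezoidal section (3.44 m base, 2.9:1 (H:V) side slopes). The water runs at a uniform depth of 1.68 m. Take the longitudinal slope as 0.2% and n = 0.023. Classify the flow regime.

With bottom width b = 3.44 m and side slope z = 2.9: A = (b + zy)y = (3.44 + 2.9×1.68)×1.68 = 13.96 m²; P = b + 2y√(1+z²) = 3.44 + 2×1.68×3.068 = 13.75 m.
Hydraulic radius R = A/P = 13.96/13.75 = 1.016 m.
V = (1/n) R^(2/3) √S = (1/0.023) × 1.016^(2/3) × √0.002 = 1.965 m/s. Hydraulic depth D_h = A/T = 13.96/13.18 = 1.059 m.
Froude number Fr = V/√(g·D_h) = 1.965/√(9.81×1.059) = 0.61, which is less than 1, so the flow is subcritical.

subcritical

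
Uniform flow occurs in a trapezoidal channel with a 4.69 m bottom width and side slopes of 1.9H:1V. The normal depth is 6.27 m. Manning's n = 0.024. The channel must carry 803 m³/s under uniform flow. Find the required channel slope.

With bottom width b = 4.69 m and side slope z = 1.9: A = (b + zy)y = (4.69 + 1.9×6.27)×6.27 = 104.1 m²; P = b + 2y√(1+z²) = 4.69 + 2×6.27×2.147 = 31.61 m.
Hydraulic radius R = A/P = 104.1/31.61 = 3.293 m.
From Manning's equation, S = [nQ / (1 A R^(2/3))]² = [0.024 × 803 / (1 × 104.1 × 3.293^(2/3))]² = 0.007.

S = 0.007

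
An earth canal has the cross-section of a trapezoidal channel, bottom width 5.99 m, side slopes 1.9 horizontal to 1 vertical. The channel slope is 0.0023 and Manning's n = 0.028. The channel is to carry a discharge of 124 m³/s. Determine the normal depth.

Manning's equation rearranged: A R^(2/3) = nQ / (1·√S) = 0.028 × 124 / (√0.0023) = 72.4.
At y = 4.12 m: A R^(2/3) = 102.2 — over.
At y = 3.49 m: A R^(2/3) = 72.23 — close enough.

y_n = 3.49 m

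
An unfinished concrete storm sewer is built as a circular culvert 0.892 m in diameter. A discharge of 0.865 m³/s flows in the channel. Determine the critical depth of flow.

y_c = 0.55 m

At critical depth, Q² T / (g A³) = 1, i.e. A³/T = Q²/g = 0.865²/9.81 = 0.07627.
At y = 0.698 m: A³/T = 0.1962 — high.
At y = 0.43 m: A³/T = 0.02974 — low.
At y = 0.55 m: A³/T = 0.07623 — ≈ 0.07627.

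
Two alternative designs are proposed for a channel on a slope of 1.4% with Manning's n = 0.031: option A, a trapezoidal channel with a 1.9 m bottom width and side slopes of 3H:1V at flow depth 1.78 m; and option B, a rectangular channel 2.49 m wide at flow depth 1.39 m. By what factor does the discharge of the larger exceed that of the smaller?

4.86

Channel A: With bottom width b = 1.9 m and side slope z = 3: A = (b + zy)y = (1.9 + 3×1.78)×1.78 = 12.89 m²; P = b + 2y√(1+z²) = 1.9 + 2×1.78×3.162 = 13.16 m. Hydraulic radius R = A/P = 12.89/13.16 = 0.9794 m. Q_A = (1/0.031)·12.89·0.9794^(2/3)·√0.014 = 48.51 m³/s.
Channel B: Flow area A = b·y = 2.49 × 1.39 = 3.461 m². Wetted perimeter P = b + 2y = 2.49 + 2×1.39 = 5.27 m. Hydraulic radius R = A/P = 3.461/5.27 = 0.6568 m. Q_B = (1/0.031)·3.461·0.6568^(2/3)·√0.014 = 9.981 m³/s.
The larger discharge is 48.51 m³/s and the smaller is 9.981 m³/s; the ratio is 4.86.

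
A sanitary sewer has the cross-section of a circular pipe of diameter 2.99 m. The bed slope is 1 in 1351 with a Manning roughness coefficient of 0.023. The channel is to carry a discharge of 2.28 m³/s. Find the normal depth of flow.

y_n = 1.19 m

Manning's equation rearranged: A R^(2/3) = nQ / (1·√S) = 0.023 × 2.28 / (√0.0007402) = 1.927.
Trying y = 1.02 m: A R^(2/3) = 1.449 — too small.
Trying y = 1.29 m: A R^(2/3) = 2.235 — too large.
Trying y = 1.19 m: A R^(2/3) = 1.931 — matches.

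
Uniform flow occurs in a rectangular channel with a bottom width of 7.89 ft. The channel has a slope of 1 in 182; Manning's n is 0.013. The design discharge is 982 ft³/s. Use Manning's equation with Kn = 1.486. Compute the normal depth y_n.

y_n = 7.74 ft

Manning's equation rearranged: A R^(2/3) = nQ / (1.486·√S) = 0.013 × 982 / (1.486 × √0.005495) = 115.9.
Trying y = 5.38 ft: A R^(2/3) = 73.45 — short.
Trying y = 9.33 ft: A R^(2/3) = 145.3 — over.
Trying y = 7.74 ft: A R^(2/3) = 115.9 — close enough.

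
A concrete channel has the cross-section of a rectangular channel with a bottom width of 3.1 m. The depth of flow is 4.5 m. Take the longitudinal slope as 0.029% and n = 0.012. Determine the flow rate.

Q = 21.8 m³/s

Flow area A = b·y = 3.1 × 4.5 = 13.95 m². Wetted perimeter P = b + 2y = 3.1 + 2×4.5 = 12.1 m.
Hydraulic radius R = A/P = 13.95/12.1 = 1.153 m.
Manning's equation: Q = (1/n) A R^(2/3) S^(1/2) = (1/0.012) × 13.95 × 1.153^(2/3) × 0.00029^(1/2) = 21.8 m³/s.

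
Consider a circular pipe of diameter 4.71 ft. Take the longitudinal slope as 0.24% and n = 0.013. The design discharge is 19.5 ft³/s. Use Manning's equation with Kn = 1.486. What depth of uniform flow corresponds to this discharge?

y_n = 1.35 ft

Manning's equation rearranged: A R^(2/3) = nQ / (1.486·√S) = 0.013 × 19.5 / (1.486 × √0.0024) = 3.482.
At y = 1.17 ft: A R^(2/3) = 2.628 — short.
At y = 1.55 ft: A R^(2/3) = 4.545 — over.
At y = 1.35 ft: A R^(2/3) = 3.482 — ≈ 3.482.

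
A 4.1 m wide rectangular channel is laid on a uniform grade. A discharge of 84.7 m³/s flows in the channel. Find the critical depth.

y_c = 3.52 m

For a rectangular channel, critical depth y_c = (q²/g)^(1/3) where q = Q/b = 84.7/4.1 = 20.66 m²/s.
So y_c = (20.66²/9.81)^(1/3) = 3.52 m.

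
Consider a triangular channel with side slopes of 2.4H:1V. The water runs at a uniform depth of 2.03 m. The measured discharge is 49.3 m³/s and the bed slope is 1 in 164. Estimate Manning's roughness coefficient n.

For a triangular section with side slope z = 2.4: A = zy² = 2.4×2.03² = 9.89 m²; P = 2y√(1+z²) = 2×2.03×2.6 = 10.56 m.
Hydraulic radius R = A/P = 9.89/10.56 = 0.9369 m.
Rearranging Manning's equation: n = (1/Q) A R^(2/3) S^(1/2) = (1/49.3) × 9.89 × 0.9369^(2/3) × √0.006098 = 0.015.

n = 0.015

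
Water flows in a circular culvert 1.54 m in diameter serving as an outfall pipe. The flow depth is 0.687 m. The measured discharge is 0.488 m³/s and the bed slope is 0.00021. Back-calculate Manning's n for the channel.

For a circular section of diameter D = 1.54 m at depth y = 0.687 m, the central angle is θ = 2 arccos(1 − 2y/D) = 2.926 rad. Then A = (D²/8)(θ − sin θ) = 0.8038 m² and P = Dθ/2 = 2.253 m.
Hydraulic radius R = A/P = 0.8038/2.253 = 0.3568 m.
Rearranging Manning's equation: n = (1/Q) A R^(2/3) S^(1/2) = (1/0.488) × 0.8038 × 0.3568^(2/3) × √0.00021 = 0.012.

n = 0.012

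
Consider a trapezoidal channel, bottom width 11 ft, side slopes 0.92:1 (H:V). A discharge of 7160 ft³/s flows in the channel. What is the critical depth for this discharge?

At critical depth, Q² T / (g A³) = 1, i.e. A³/T = Q²/g = 7160²/32.2 = 1592000.
Try y = 11.6 ft: A³/T = 491200 — too small.
Try y = 15.7 ft: A³/T = 1598000 — close enough.

y_c = 15.7 ft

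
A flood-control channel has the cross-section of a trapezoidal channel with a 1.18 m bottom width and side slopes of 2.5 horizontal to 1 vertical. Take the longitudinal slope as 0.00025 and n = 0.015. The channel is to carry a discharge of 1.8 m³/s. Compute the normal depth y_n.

Manning's equation rearranged: A R^(2/3) = nQ / (1·√S) = 0.015 × 1.8 / (√0.00025) = 1.708.
Trying y = 1.07 m: A R^(2/3) = 2.915 — high.
Trying y = 0.706 m: A R^(2/3) = 1.161 — low.
Trying y = 0.843 m: A R^(2/3) = 1.71 — close enough.

y_n = 0.843 m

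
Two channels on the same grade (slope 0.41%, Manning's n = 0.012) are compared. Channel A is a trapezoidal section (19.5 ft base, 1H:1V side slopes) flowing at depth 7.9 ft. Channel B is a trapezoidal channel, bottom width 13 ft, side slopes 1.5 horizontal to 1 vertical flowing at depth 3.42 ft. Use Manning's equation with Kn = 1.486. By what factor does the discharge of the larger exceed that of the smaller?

Channel A: With bottom width b = 19.5 ft and side slope z = 1: A = (b + zy)y = (19.5 + 1×7.9)×7.9 = 216.5 ft²; P = b + 2y√(1+z²) = 19.5 + 2×7.9×1.414 = 41.84 ft. Hydraulic radius R = A/P = 216.5/41.84 = 5.173 ft. Q_A = (1.486/0.012)·216.5·5.173^(2/3)·√0.0041 = 5134 ft³/s.
Channel B: With bottom width b = 13 ft and side slope z = 1.5: A = (b + zy)y = (13 + 1.5×3.42)×3.42 = 62 ft²; P = b + 2y√(1+z²) = 13 + 2×3.42×1.803 = 25.33 ft. Hydraulic radius R = A/P = 62/25.33 = 2.448 ft. Q_B = (1.486/0.012)·62·2.448^(2/3)·√0.0041 = 893 ft³/s.
The larger discharge is 5134 ft³/s and the smaller is 893 ft³/s; the ratio is 5.75.

5.75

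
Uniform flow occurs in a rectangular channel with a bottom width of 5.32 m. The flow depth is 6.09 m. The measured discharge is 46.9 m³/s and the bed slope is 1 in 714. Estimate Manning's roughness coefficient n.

n = 0.039

Flow area A = b·y = 5.32 × 6.09 = 32.4 m². Wetted perimeter P = b + 2y = 5.32 + 2×6.09 = 17.5 m.
Hydraulic radius R = A/P = 32.4/17.5 = 1.851 m.
Rearranging Manning's equation: n = (1/Q) A R^(2/3) S^(1/2) = (1/46.9) × 32.4 × 1.851^(2/3) × √0.001401 = 0.039.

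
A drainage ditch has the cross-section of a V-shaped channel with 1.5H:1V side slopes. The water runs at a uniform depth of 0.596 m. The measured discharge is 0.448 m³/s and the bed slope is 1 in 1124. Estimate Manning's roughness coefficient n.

n = 0.014

For a triangular section with side slope z = 1.5: A = zy² = 1.5×0.596² = 0.5328 m²; P = 2y√(1+z²) = 2×0.596×1.803 = 2.149 m.
Hydraulic radius R = A/P = 0.5328/2.149 = 0.248 m.
Rearranging Manning's equation: n = (1/Q) A R^(2/3) S^(1/2) = (1/0.448) × 0.5328 × 0.248^(2/3) × √0.0008897 = 0.014.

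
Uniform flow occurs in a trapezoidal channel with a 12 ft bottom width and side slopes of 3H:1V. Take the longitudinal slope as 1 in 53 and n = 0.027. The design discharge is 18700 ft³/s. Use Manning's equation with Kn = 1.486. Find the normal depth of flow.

y_n = 13.1 ft

Manning's equation rearranged: A R^(2/3) = nQ / (1.486·√S) = 0.027 × 18700 / (1.486 × √0.01887) = 2474.
Trying y = 16.4 ft: A R^(2/3) = 4237 — over.
Trying y = 13.1 ft: A R^(2/3) = 2479 — close enough.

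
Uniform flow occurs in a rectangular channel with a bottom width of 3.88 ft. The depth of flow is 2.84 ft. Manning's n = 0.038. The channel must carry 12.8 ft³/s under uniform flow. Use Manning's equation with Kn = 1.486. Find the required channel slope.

Flow area A = b·y = 3.88 × 2.84 = 11.02 ft². Wetted perimeter P = b + 2y = 3.88 + 2×2.84 = 9.56 ft.
Hydraulic radius R = A/P = 11.02/9.56 = 1.153 ft.
From Manning's equation, S = [nQ / (1.486 A R^(2/3))]² = [0.038 × 12.8 / (1.486 × 11.02 × 1.153^(2/3))]² = 0.00073.

S = 0.00073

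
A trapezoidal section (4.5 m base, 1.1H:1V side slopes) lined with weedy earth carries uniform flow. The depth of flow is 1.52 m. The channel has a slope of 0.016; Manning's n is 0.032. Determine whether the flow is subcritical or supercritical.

supercritical

With bottom width b = 4.5 m and side slope z = 1.1: A = (b + zy)y = (4.5 + 1.1×1.52)×1.52 = 9.381 m²; P = b + 2y√(1+z²) = 4.5 + 2×1.52×1.487 = 9.019 m.
Hydraulic radius R = A/P = 9.381/9.019 = 1.04 m.
V = (1/n) R^(2/3) √S = (1/0.032) × 1.04^(2/3) × √0.016 = 4.058 m/s. Hydraulic depth D_h = A/T = 9.381/7.844 = 1.196 m.
Froude number Fr = V/√(g·D_h) = 4.058/√(9.81×1.196) = 1.18, which is greater than 1, so the flow is supercritical.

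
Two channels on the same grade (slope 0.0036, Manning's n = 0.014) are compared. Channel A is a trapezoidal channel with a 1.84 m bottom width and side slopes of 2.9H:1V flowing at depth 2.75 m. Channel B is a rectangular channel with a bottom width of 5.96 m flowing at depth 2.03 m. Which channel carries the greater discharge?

Channel A: With bottom width b = 1.84 m and side slope z = 2.9: A = (b + zy)y = (1.84 + 2.9×2.75)×2.75 = 26.99 m²; P = b + 2y√(1+z²) = 1.84 + 2×2.75×3.068 = 18.71 m. Hydraulic radius R = A/P = 26.99/18.71 = 1.442 m. Q_A = (1/0.014)·26.99·1.442^(2/3)·√0.0036 = 147.7 m³/s.
Channel B: Flow area A = b·y = 5.96 × 2.03 = 12.1 m². Wetted perimeter P = b + 2y = 5.96 + 2×2.03 = 10.02 m. Hydraulic radius R = A/P = 12.1/10.02 = 1.207 m. Q_B = (1/0.014)·12.1·1.207^(2/3)·√0.0036 = 58.8 m³/s.
Q_A = 147.7 m³/s vs Q_B = 58.8 m³/s, so channel A carries more.

channel A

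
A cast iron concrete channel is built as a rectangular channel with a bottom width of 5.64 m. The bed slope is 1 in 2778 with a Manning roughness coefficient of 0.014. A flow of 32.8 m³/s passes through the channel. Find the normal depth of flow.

y_n = 3.26 m

Manning's equation rearranged: A R^(2/3) = nQ / (1·√S) = 0.014 × 32.8 / (√0.00036) = 24.2.
Trying y = 2.32 m: A R^(2/3) = 15.37 — short.
Trying y = 3.73 m: A R^(2/3) = 28.85 — over.
Trying y = 3.26 m: A R^(2/3) = 24.22 — matches.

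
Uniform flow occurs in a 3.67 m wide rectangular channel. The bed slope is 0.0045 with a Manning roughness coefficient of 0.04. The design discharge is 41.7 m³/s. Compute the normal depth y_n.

Manning's equation rearranged: A R^(2/3) = nQ / (1·√S) = 0.04 × 41.7 / (√0.0045) = 24.87.
Try y = 6.18 m: A R^(2/3) = 28.58 — over.
Try y = 4.09 m: A R^(2/3) = 17.57 — short.
Try y = 5.48 m: A R^(2/3) = 24.86 — ≈ 24.87.

y_n = 5.48 m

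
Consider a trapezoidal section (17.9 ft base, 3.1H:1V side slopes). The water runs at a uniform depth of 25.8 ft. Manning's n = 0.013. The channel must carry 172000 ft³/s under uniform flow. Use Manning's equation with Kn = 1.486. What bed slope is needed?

With bottom width b = 17.9 ft and side slope z = 3.1: A = (b + zy)y = (17.9 + 3.1×25.8)×25.8 = 2525 ft²; P = b + 2y√(1+z²) = 17.9 + 2×25.8×3.257 = 186 ft.
Hydraulic radius R = A/P = 2525/186 = 13.58 ft.
From Manning's equation, S = [nQ / (1.486 A R^(2/3))]² = [0.013 × 172000 / (1.486 × 2525 × 13.58^(2/3))]² = 0.011.

S = 0.011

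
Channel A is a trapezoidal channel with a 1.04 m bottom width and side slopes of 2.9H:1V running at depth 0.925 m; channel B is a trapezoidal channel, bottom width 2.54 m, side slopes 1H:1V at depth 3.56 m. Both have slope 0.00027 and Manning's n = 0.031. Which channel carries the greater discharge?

channel B

Channel A: With bottom width b = 1.04 m and side slope z = 2.9: A = (b + zy)y = (1.04 + 2.9×0.925)×0.925 = 3.443 m²; P = b + 2y√(1+z²) = 1.04 + 2×0.925×3.068 = 6.715 m. Hydraulic radius R = A/P = 3.443/6.715 = 0.5128 m. Q_A = (1/0.031)·3.443·0.5128^(2/3)·√0.00027 = 1.169 m³/s.
Channel B: With bottom width b = 2.54 m and side slope z = 1: A = (b + zy)y = (2.54 + 1×3.56)×3.56 = 21.72 m²; P = b + 2y√(1+z²) = 2.54 + 2×3.56×1.414 = 12.61 m. Hydraulic radius R = A/P = 21.72/12.61 = 1.722 m. Q_B = (1/0.031)·21.72·1.722^(2/3)·√0.00027 = 16.54 m³/s.
Q_A = 1.169 m³/s vs Q_B = 16.54 m³/s, so channel B carries more.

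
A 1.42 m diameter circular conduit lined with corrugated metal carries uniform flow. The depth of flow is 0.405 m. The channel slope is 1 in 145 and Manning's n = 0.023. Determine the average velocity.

V = 1.37 m/s

For a circular section of diameter D = 1.42 m at depth y = 0.405 m, the central angle is θ = 2 arccos(1 − 2y/D) = 2.254 rad. Then A = (D²/8)(θ − sin θ) = 0.3725 m² and P = Dθ/2 = 1.6 m.
Hydraulic radius R = A/P = 0.3725/1.6 = 0.2328 m.
From Manning's equation, V = (1/n) R^(2/3) S^(1/2) = (1/0.023) × 0.2328^(2/3) × 0.006897^(1/2) = 1.37 m/s.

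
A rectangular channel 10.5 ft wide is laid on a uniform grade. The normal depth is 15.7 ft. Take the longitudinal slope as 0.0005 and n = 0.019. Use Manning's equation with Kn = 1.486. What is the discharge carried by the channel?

Flow area A = b·y = 10.5 × 15.7 = 164.8 ft². Wetted perimeter P = b + 2y = 10.5 + 2×15.7 = 41.9 ft.
Hydraulic radius R = A/P = 164.8/41.9 = 3.934 ft.
Manning's equation: Q = (1.486/n) A R^(2/3) S^(1/2) = (1.486/0.019) × 164.8 × 3.934^(2/3) × 0.0005^(1/2) = 718 ft³/s.

Q = 718 ft³/s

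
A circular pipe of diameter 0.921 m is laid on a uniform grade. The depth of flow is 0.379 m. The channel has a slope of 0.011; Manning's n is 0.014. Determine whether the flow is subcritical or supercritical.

For a circular section of diameter D = 0.921 m at depth y = 0.379 m, the central angle is θ = 2 arccos(1 − 2y/D) = 2.786 rad. Then A = (D²/8)(θ − sin θ) = 0.2584 m² and P = Dθ/2 = 1.283 m.
Hydraulic radius R = A/P = 0.2584/1.283 = 0.2015 m.
V = (1/n) R^(2/3) √S = (1/0.014) × 0.2015^(2/3) × √0.011 = 2.574 m/s. Hydraulic depth D_h = A/T = 0.2584/0.9065 = 0.2851 m.
Froude number Fr = V/√(g·D_h) = 2.574/√(9.81×0.2851) = 1.54, which is greater than 1, so the flow is supercritical.

supercritical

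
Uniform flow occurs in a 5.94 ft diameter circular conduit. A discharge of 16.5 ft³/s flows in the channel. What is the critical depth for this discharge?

At critical depth, Q² T / (g A³) = 1, i.e. A³/T = Q²/g = 16.5²/32.2 = 8.455.
Trying y = 1.22 ft: A³/T = 14.34 — too large.
Trying y = 1.07 ft: A³/T = 8.576 — close enough.

y_c = 1.07 ft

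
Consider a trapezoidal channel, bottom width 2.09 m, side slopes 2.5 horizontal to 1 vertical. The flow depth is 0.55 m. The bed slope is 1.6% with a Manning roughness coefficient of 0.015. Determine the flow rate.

With bottom width b = 2.09 m and side slope z = 2.5: A = (b + zy)y = (2.09 + 2.5×0.55)×0.55 = 1.906 m²; P = b + 2y√(1+z²) = 2.09 + 2×0.55×2.693 = 5.052 m.
Hydraulic radius R = A/P = 1.906/5.052 = 0.3772 m.
Manning's equation: Q = (1/n) A R^(2/3) S^(1/2) = (1/0.015) × 1.906 × 0.3772^(2/3) × 0.016^(1/2) = 8.39 m³/s.

Q = 8.39 m³/s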